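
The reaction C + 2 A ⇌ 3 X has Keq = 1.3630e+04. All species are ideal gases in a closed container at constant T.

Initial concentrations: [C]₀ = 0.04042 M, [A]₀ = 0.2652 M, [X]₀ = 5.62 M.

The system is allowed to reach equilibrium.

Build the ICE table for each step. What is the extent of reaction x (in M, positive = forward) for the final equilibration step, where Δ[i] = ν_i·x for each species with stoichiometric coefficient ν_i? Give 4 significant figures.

Q₀ = 6.2440e+04 vs Keq = 1.3630e+04 ⇒ Q>K, reverse
Step 1:
                   C          A          X
  Initial    0.04042     0.2652       5.62
  Change     0.04982    0.09964    -0.1495
  Equil      0.09024     0.3648      5.471
  solve Keq expr → x = -0.04982; check Q = 1.3630e+04

x = -0.04982 M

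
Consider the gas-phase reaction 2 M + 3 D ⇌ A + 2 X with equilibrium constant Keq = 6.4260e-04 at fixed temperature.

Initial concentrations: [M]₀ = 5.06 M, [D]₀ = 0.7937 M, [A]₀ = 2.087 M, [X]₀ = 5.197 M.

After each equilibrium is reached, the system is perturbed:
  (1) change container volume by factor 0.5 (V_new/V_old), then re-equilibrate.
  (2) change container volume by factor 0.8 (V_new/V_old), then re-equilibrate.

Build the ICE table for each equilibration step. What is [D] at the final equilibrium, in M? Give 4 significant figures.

Q₀ = 4.403 vs Keq = 6.4260e-04 ⇒ Q>K, reverse
Step 1:
                    M           D           A           X
  I              5.06      0.7937       2.087       5.197
  C             2.716       4.075      -1.358      -2.716
  E             7.776       4.868      0.7288       2.481
  solve Keq expr → x = -1.358; check Q = 6.4260e-04
Then change container volume by factor 0.5 (V_new/V_old).
Step 2:
                    M           D           A           X
  I             15.55       9.737       1.458       4.961
  C             -1.07      -1.605       0.535        1.07
  E             14.48       8.132       1.993       6.031
  solve Keq expr → x = 0.535; check Q = 6.4260e-04
Then change container volume by factor 0.8 (V_new/V_old).
Step 3:
                    M           D           A           X
  I              18.1       10.16       2.491       7.539
  C           -0.4376     -0.6564      0.2188      0.4376
  E             17.67       9.508        2.71       7.977
  solve Keq expr → x = 0.2188; check Q = 6.4260e-04

[D]_eq = 9.508 M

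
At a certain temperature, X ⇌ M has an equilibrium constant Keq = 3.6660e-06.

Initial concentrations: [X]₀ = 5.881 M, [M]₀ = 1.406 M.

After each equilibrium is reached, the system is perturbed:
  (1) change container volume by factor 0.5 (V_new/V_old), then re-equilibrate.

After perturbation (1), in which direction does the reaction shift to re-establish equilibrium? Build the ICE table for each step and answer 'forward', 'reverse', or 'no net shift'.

Q₀ = 0.2391 vs Keq = 3.6660e-06 ⇒ Q>K, reverse
Step 1:
                   X          M
  init         5.881      1.406
  Δ            1.406     -1.406
  eq           7.287 2.6714e-05
  solve Keq expr → x = -1.406; check Q = 3.6660e-06
Then change container volume by factor 0.5 (V_new/V_old).
Step 2:
                   X          M
  init         14.57 5.3428e-05
  Δ                0          0
  eq           14.57 5.3428e-05
  solve Keq expr → x = 0; check Q = 3.6660e-06

Direction: no net shift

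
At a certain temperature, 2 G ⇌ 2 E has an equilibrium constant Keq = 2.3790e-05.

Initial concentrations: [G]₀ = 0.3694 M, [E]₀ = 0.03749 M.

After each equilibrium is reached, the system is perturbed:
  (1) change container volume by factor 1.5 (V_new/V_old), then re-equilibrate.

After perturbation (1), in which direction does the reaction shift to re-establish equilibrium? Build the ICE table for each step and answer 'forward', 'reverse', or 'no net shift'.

Q₀ = 0.0103 vs Keq = 2.3790e-05 ⇒ Q>K, reverse
Step 1:
                    G           E
  init         0.3694     0.03749
  Δ           0.03552    -0.03552
  eq           0.4049    0.001975
  solve Keq expr → x = -0.01776; check Q = 2.3790e-05
Then change container volume by factor 1.5 (V_new/V_old).
Step 2:
                    G           E
  init         0.2699    0.001317
  Δ                 0           0
  eq           0.2699    0.001317
  solve Keq expr → x = 0; check Q = 2.3790e-05

Direction: no net shift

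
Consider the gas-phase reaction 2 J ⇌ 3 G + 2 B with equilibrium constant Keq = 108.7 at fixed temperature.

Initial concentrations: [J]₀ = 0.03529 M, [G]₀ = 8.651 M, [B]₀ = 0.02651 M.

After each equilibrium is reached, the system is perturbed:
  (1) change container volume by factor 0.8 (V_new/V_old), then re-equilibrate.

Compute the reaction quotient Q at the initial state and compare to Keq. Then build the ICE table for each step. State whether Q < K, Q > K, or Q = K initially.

Q₀ = 365.4; Q > K (proceeds reverse)

Q₀ = 365.4 vs Keq = 108.7 ⇒ Q>K, reverse
Step 1:
                  J         G         B
  Initial   0.03529     8.651   0.02651
  Change   0.008519  -0.01278 -0.008519
  Equil     0.04381     8.638   0.01799
  solve Keq expr → x = -0.00426; check Q = 108.7
Then change container volume by factor 0.8 (V_new/V_old).
Step 2:
                  J         G         B
  Initial   0.05476      10.8   0.02249
  Change    0.00493 -0.007395  -0.00493
  Equil     0.05969     10.79   0.01756
  solve Keq expr → x = -0.002465; check Q = 108.7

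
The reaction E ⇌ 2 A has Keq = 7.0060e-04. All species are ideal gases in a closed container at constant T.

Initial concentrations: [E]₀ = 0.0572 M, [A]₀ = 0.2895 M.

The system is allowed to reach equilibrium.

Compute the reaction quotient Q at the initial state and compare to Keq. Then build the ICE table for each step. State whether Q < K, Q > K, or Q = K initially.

Q₀ = 1.465 vs Keq = 7.0060e-04 ⇒ Q>K, reverse
Step 1:
                    E           A
  Initial      0.0572      0.2895
  Change       0.1389     -0.2778
  Equil        0.1961     0.01172
  solve Keq expr → x = -0.1389; check Q = 7.0060e-04

Q₀ = 1.465; Q > K (proceeds reverse)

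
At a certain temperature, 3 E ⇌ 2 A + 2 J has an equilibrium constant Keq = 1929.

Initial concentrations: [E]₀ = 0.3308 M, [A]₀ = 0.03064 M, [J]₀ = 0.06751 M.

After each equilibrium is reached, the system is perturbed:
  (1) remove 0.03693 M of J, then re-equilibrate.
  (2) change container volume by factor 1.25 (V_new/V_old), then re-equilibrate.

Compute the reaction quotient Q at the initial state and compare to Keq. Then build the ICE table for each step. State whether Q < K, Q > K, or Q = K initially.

Q₀ = 1.1820e-04; Q < K (proceeds forward)

Q₀ = 1.1820e-04 vs Keq = 1929 ⇒ Q<K, forward
Step 1:
                    E           A           J
  Initial      0.3308     0.03064     0.06751
  Change      -0.3175      0.2116      0.2116
  Equil       0.01334      0.2423      0.2792
  solve Keq expr → x = 0.1058; check Q = 1929
Then remove 0.03693 M of J.
Step 2:
                    E           A           J
  Initial     0.01334      0.2423      0.2422
  Change    -0.001152  7.6824e-04  7.6824e-04
  Equil       0.01218      0.2431       0.243
  solve Keq expr → x = 3.8412e-04; check Q = 1929
Then change container volume by factor 1.25 (V_new/V_old).
Step 3:
                    E           A           J
  Initial    0.009746      0.1944      0.1944
  Change  -6.7087e-04  4.4725e-04  4.4725e-04
  Equil      0.009075      0.1949      0.1948
  solve Keq expr → x = 2.2362e-04; check Q = 1929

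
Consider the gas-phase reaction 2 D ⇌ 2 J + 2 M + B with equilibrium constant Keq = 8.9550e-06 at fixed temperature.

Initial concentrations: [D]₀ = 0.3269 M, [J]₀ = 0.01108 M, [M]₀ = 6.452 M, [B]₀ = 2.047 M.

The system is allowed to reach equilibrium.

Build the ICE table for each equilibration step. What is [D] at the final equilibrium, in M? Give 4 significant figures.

Q₀ = 0.09789 vs Keq = 8.9550e-06 ⇒ Q>K, reverse
Step 1:
                    D           J           M           B
  Initial      0.3269     0.01108       6.452       2.047
  Change      0.01097    -0.01097    -0.01097   -0.005485
  Equil        0.3379  1.0986e-04       6.441       2.042
  solve Keq expr → x = -0.005485; check Q = 8.9550e-06

[D]_eq = 0.3379 M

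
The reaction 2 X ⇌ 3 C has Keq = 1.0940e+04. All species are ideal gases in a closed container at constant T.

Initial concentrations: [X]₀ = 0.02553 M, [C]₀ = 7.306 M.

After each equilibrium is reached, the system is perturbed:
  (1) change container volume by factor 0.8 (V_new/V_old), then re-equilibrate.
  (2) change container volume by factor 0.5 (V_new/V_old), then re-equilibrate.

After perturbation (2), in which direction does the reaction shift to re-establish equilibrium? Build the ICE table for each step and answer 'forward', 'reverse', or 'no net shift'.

Direction: reverse

Q₀ = 5.9833e+05 vs Keq = 1.0940e+04 ⇒ Q>K, reverse
Step 1:
                    X           C
  init        0.02553       7.306
  Δ            0.1544     -0.2316
  eq           0.1799       7.074
  solve Keq expr → x = -0.07718; check Q = 1.0940e+04
Then change container volume by factor 0.8 (V_new/V_old).
Step 2:
                    X           C
  init         0.2249       8.843
  Δ           0.02495    -0.03742
  eq           0.2498       8.806
  solve Keq expr → x = -0.01247; check Q = 1.0940e+04
Then change container volume by factor 0.5 (V_new/V_old).
Step 3:
                    X           C
  init         0.4996       17.61
  Δ            0.1899     -0.2848
  eq           0.6895       17.33
  solve Keq expr → x = -0.09494; check Q = 1.0940e+04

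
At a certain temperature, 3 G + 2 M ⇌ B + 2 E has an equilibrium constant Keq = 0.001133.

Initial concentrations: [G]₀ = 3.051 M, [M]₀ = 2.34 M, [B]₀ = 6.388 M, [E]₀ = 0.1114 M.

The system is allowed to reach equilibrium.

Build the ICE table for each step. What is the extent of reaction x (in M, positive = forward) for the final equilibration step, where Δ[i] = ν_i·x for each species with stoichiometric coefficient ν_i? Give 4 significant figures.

Q₀ = 5.0977e-04 vs Keq = 0.001133 ⇒ Q<K, forward
Step 1:
                   G          M          B          E
  I            3.051       2.34      6.388     0.1114
  C         -0.06855    -0.0457    0.02285     0.0457
  E            2.982      2.294      6.411     0.1571
  solve Keq expr → x = 0.02285; check Q = 0.001133

x = 0.02285 M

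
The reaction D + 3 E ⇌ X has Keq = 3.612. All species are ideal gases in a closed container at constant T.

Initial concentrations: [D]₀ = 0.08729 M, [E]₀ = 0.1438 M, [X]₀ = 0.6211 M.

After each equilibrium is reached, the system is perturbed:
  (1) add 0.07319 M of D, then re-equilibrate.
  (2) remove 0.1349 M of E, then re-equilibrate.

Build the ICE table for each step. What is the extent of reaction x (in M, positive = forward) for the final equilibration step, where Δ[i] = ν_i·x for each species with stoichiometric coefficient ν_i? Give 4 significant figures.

Q₀ = 2393 vs Keq = 3.612 ⇒ Q>K, reverse
Step 1:
                    D           E           X
  Initial     0.08729      0.1438      0.6211
  Change       0.1992      0.5977     -0.1992
  Equil        0.2865      0.7415      0.4219
  solve Keq expr → x = -0.1992; check Q = 3.612
Then add 0.07319 M of D.
Step 2:
                    D           E           X
  Initial      0.3597      0.7415      0.4219
  Change      -0.0129    -0.03871      0.0129
  Equil        0.3468      0.7028      0.4348
  solve Keq expr → x = 0.0129; check Q = 3.612
Then remove 0.1349 M of E.
Step 3:
                    D           E           X
  Initial      0.3468      0.5679      0.4348
  Change      0.03233     0.09698    -0.03233
  Equil        0.3791      0.6649      0.4024
  solve Keq expr → x = -0.03233; check Q = 3.612

x = -0.03233 M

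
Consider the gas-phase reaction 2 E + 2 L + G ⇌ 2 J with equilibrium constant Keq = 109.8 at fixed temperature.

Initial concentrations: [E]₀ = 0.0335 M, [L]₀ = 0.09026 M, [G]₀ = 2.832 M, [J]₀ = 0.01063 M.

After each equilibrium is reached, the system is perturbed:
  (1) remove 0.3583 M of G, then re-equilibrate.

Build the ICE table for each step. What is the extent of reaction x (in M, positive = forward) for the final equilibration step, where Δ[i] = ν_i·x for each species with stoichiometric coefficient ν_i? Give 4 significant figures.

x = -3.2167e-04 M

Q₀ = 4.364 vs Keq = 109.8 ⇒ Q<K, forward
Step 1:
                    E           L           G           J
  I            0.0335     0.09026       2.832     0.01063
  C          -0.01458    -0.01458   -0.007291     0.01458
  E           0.01892     0.07568       2.825     0.02521
  solve Keq expr → x = 0.007291; check Q = 109.8
Then remove 0.3583 M of G.
Step 2:
                    E           L           G           J
  I           0.01892     0.07568       2.466     0.02521
  C        6.4335e-04  6.4335e-04  3.2167e-04 -6.4335e-04
  E           0.01956     0.07632       2.467     0.02457
  solve Keq expr → x = -3.2167e-04; check Q = 109.8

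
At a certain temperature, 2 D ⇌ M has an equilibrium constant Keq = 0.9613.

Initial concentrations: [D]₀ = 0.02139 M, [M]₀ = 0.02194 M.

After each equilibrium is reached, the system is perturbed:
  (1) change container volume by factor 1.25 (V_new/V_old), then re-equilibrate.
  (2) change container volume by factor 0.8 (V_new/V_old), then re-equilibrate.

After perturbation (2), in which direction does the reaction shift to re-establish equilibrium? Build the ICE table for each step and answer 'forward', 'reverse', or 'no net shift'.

Direction: forward

Q₀ = 47.95 vs Keq = 0.9613 ⇒ Q>K, reverse
Step 1:
                    D           M
  init        0.02139     0.02194
  Δ           0.03727    -0.01863
  eq          0.05866    0.003307
  solve Keq expr → x = -0.01863; check Q = 0.9613
Then change container volume by factor 1.25 (V_new/V_old).
Step 2:
                    D           M
  init        0.04692    0.002646
  Δ        8.9526e-04 -4.4763e-04
  eq          0.04782    0.002198
  solve Keq expr → x = -4.4763e-04; check Q = 0.9613
Then change container volume by factor 0.8 (V_new/V_old).
Step 3:
                    D           M
  init        0.05977    0.002748
  Δ         -0.001119  5.5954e-04
  eq          0.05866    0.003307
  solve Keq expr → x = 5.5954e-04; check Q = 0.9613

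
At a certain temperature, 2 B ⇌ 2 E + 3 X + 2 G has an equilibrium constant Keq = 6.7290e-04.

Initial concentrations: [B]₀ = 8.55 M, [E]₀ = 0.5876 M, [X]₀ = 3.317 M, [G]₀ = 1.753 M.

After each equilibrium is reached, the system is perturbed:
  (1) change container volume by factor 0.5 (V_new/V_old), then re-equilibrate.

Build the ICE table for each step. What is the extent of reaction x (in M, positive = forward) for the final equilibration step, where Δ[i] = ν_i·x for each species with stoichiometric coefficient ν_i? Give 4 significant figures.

x = -0.03956 M

Q₀ = 0.5297 vs Keq = 6.7290e-04 ⇒ Q>K, reverse
Step 1:
                  B         E         X         G
  Initial      8.55    0.5876     3.317     1.753
  Change     0.5387   -0.5387   -0.8081   -0.5387
  Equil       9.089   0.04886     2.509     1.214
  solve Keq expr → x = -0.2694; check Q = 6.7290e-04
Then change container volume by factor 0.5 (V_new/V_old).
Step 2:
                  B         E         X         G
  Initial     18.18   0.09772     5.018     2.429
  Change    0.07913  -0.07913   -0.1187  -0.07913
  Equil       18.26   0.01859     4.899     2.349
  solve Keq expr → x = -0.03956; check Q = 6.7290e-04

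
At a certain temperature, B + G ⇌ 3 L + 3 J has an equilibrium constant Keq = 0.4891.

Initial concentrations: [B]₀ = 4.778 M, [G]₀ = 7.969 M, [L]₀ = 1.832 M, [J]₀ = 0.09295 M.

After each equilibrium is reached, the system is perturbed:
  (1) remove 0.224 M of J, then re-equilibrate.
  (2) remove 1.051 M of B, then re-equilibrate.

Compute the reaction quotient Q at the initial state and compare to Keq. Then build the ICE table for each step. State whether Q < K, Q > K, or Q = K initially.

Q₀ = 1.2968e-04; Q < K (proceeds forward)

Q₀ = 1.2968e-04 vs Keq = 0.4891 ⇒ Q<K, forward
Step 1:
                  B         G         L         J
  Initial     4.778     7.969     1.832   0.09295
  Change    -0.2866   -0.2866    0.8599    0.8599
  Equil       4.491     7.682     2.692    0.9529
  solve Keq expr → x = 0.2866; check Q = 0.4891
Then remove 0.224 M of J.
Step 2:
                  B         G         L         J
  Initial     4.491     7.682     2.692    0.7289
  Change   -0.05454  -0.05454    0.1636    0.1636
  Equil       4.437     7.628     2.856    0.8925
  solve Keq expr → x = 0.05454; check Q = 0.4891
Then remove 1.051 M of B.
Step 3:
                  B         G         L         J
  Initial     3.386     7.628     2.856    0.8925
  Change    0.01926   0.01926  -0.05779  -0.05779
  Equil       3.405     7.647     2.798    0.8347
  solve Keq expr → x = -0.01926; check Q = 0.4891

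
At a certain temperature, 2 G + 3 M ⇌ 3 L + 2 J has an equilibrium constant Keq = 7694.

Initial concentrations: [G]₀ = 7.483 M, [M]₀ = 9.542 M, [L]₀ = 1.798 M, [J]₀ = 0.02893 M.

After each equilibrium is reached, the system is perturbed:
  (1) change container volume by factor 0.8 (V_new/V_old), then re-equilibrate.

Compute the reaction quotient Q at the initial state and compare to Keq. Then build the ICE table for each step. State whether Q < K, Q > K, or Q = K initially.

Q₀ = 9.9999e-08 vs Keq = 7694 ⇒ Q<K, forward
Step 1:
                  G         M         L         J
  Initial     7.483     9.542     1.798   0.02893
  Change     -5.632    -8.448     8.448     5.632
  Equil       1.851     1.094     10.25     5.661
  solve Keq expr → x = 2.816; check Q = 7694
Then change container volume by factor 0.8 (V_new/V_old).
Step 2:
                  G         M         L         J
  Initial     2.313     1.367     12.81     7.076
  Change          0         0         0         0
  Equil       2.313     1.367     12.81     7.076
  solve Keq expr → x = 0; check Q = 7694

Q₀ = 9.9999e-08; Q < K (proceeds forward)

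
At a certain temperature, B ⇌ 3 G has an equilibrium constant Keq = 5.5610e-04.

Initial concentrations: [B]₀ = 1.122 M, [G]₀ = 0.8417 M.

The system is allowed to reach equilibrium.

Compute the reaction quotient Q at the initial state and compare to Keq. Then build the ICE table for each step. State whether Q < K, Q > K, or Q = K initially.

Q₀ = 0.5315 vs Keq = 5.5610e-04 ⇒ Q>K, reverse
Step 1:
                   B          G
  Initial      1.122     0.8417
  Change      0.2501    -0.7503
  Equil        1.372    0.09138
  solve Keq expr → x = -0.2501; check Q = 5.5610e-04

Q₀ = 0.5315; Q > K (proceeds reverse)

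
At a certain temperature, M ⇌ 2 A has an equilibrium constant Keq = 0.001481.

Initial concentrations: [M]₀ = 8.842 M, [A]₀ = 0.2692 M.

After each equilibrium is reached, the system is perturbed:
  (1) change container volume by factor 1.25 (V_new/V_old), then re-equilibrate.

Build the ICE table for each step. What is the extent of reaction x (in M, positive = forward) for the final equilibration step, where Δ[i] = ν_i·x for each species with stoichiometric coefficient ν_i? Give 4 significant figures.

x = 0.005407 M

Q₀ = 0.008196 vs Keq = 0.001481 ⇒ Q>K, reverse
Step 1:
                  M         A
  I           8.842    0.2692
  C         0.07713   -0.1543
  E           8.919    0.1149
  solve Keq expr → x = -0.07713; check Q = 0.001481
Then change container volume by factor 1.25 (V_new/V_old).
Step 2:
                  M         A
  I           7.135   0.09195
  C       -0.005407   0.01081
  E            7.13    0.1028
  solve Keq expr → x = 0.005407; check Q = 0.001481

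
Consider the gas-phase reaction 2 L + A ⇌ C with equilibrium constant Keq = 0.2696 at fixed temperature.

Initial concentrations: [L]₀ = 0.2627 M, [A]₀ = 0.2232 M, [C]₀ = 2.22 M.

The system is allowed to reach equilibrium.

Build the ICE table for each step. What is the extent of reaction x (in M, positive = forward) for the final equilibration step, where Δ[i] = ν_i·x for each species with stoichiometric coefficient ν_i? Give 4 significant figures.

Q₀ = 144.1 vs Keq = 0.2696 ⇒ Q>K, reverse
Step 1:
                  L         A         C
  Initial    0.2627    0.2232      2.22
  Change      1.814    0.9068   -0.9068
  Equil       2.076      1.13     1.313
  solve Keq expr → x = -0.9068; check Q = 0.2696

x = -0.9068 M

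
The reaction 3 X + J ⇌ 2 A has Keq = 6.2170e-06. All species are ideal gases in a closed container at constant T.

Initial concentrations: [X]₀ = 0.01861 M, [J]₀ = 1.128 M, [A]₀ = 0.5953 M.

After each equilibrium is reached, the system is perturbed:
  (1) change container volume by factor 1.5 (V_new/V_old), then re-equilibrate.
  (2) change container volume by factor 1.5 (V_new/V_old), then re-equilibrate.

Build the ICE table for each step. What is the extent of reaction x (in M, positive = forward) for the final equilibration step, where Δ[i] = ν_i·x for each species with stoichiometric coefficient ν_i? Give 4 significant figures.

x = -1.2699e-04 M

Q₀ = 4.8744e+04 vs Keq = 6.2170e-06 ⇒ Q>K, reverse
Step 1:
                  X         J         A
  init      0.01861     1.128    0.5953
  Δ          0.8891    0.2964   -0.5927
  eq         0.9077     1.424  0.002573
  solve Keq expr → x = -0.2964; check Q = 6.2170e-06
Then change container volume by factor 1.5 (V_new/V_old).
Step 2:
                  X         J         A
  init       0.6051    0.9496  0.001716
  Δ       8.5392e-04 2.8464e-04 -5.6928e-04
  eq          0.606    0.9499  0.001146
  solve Keq expr → x = -2.8464e-04; check Q = 6.2170e-06
Then change container volume by factor 1.5 (V_new/V_old).
Step 3:
                  X         J         A
  init        0.404    0.6332 7.6423e-04
  Δ       3.8096e-04 1.2699e-04 -2.5397e-04
  eq         0.4044    0.6334 5.1026e-04
  solve Keq expr → x = -1.2699e-04; check Q = 6.2170e-06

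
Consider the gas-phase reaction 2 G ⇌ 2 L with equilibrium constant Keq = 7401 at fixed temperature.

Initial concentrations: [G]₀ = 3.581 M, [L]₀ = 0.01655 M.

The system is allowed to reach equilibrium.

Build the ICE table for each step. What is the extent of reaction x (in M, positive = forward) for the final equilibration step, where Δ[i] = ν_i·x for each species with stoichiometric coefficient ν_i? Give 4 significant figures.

Q₀ = 2.1359e-05 vs Keq = 7401 ⇒ Q<K, forward
Step 1:
                  G         L
  init        3.581   0.01655
  Δ           -3.54      3.54
  eq        0.04134     3.556
  solve Keq expr → x = 1.77; check Q = 7401

x = 1.77 M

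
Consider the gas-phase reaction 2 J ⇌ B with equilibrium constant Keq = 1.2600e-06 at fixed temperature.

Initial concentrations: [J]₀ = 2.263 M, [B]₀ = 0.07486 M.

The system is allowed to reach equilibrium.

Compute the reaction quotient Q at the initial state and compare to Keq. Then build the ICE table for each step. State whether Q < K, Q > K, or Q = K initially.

Q₀ = 0.01462 vs Keq = 1.2600e-06 ⇒ Q>K, reverse
Step 1:
                    J           B
  I             2.263     0.07486
  C            0.1497    -0.07485
  E             2.413  7.3346e-06
  solve Keq expr → x = -0.07485; check Q = 1.2600e-06

Q₀ = 0.01462; Q > K (proceeds reverse)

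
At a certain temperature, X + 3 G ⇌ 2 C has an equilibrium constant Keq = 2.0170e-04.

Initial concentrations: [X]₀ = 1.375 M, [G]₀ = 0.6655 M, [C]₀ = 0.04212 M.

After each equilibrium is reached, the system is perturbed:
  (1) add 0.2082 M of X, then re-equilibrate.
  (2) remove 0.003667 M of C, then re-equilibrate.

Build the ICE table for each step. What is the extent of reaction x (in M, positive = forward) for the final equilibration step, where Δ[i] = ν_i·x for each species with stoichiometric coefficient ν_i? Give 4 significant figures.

x = 0.00177 M

Q₀ = 0.004378 vs Keq = 2.0170e-04 ⇒ Q>K, reverse
Step 1:
                  X         G         C
  init        1.375    0.6655   0.04212
  Δ         0.01601   0.04804  -0.03202
  eq          1.391    0.7135    0.0101
  solve Keq expr → x = -0.01601; check Q = 2.0170e-04
Then add 0.2082 M of X.
Step 2:
                  X         G         C
  init        1.599    0.7135    0.0101
  Δ       -3.5200e-04 -0.001056 7.0400e-04
  eq          1.599    0.7125    0.0108
  solve Keq expr → x = 3.5200e-04; check Q = 2.0170e-04
Then remove 0.003667 M of C.
Step 3:
                  X         G         C
  init        1.599    0.7125  0.007133
  Δ        -0.00177 -0.005311  0.003541
  eq          1.597    0.7072   0.01067
  solve Keq expr → x = 0.00177; check Q = 2.0170e-04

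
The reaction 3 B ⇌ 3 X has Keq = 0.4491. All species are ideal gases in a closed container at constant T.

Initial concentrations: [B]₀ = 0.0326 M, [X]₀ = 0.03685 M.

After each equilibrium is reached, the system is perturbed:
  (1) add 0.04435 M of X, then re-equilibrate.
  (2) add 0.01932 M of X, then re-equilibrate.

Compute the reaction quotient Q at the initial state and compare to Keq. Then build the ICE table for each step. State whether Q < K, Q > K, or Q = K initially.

Q₀ = 1.444; Q > K (proceeds reverse)

Q₀ = 1.444 vs Keq = 0.4491 ⇒ Q>K, reverse
Step 1:
                   B          X
  I           0.0326    0.03685
  C         0.006731  -0.006731
  E          0.03933    0.03012
  solve Keq expr → x = -0.002244; check Q = 0.4491
Then add 0.04435 M of X.
Step 2:
                   B          X
  I          0.03933    0.07447
  C          0.02512   -0.02512
  E          0.06445    0.04935
  solve Keq expr → x = -0.008372; check Q = 0.4491
Then add 0.01932 M of X.
Step 3:
                   B          X
  I          0.06445    0.06867
  C          0.01094   -0.01094
  E          0.07539    0.05773
  solve Keq expr → x = -0.003647; check Q = 0.4491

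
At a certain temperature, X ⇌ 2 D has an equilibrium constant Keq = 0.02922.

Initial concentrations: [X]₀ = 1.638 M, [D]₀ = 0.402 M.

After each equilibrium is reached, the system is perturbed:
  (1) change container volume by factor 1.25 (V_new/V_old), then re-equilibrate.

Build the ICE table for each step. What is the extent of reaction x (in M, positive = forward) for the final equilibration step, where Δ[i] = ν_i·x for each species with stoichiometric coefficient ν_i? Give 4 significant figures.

Q₀ = 0.09866 vs Keq = 0.02922 ⇒ Q>K, reverse
Step 1:
                  X         D
  init        1.638     0.402
  Δ         0.08869   -0.1774
  eq          1.727    0.2246
  solve Keq expr → x = -0.08869; check Q = 0.02922
Then change container volume by factor 1.25 (V_new/V_old).
Step 2:
                  X         D
  init        1.381    0.1797
  Δ        -0.01023   0.02046
  eq          1.371    0.2002
  solve Keq expr → x = 0.01023; check Q = 0.02922

x = 0.01023 M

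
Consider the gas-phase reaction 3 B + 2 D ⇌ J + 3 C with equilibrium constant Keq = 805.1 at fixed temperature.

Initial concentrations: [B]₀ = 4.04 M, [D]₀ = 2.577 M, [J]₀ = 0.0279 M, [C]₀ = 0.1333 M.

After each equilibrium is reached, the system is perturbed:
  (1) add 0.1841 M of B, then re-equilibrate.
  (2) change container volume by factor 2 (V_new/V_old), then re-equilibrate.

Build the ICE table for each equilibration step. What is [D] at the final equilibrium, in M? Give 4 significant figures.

[D]_eq = 0.189 M

Q₀ = 1.5091e-07 vs Keq = 805.1 ⇒ Q<K, forward
Step 1:
                  B         D         J         C
  I            4.04     2.577    0.0279    0.1333
  C          -3.302    -2.201     1.101     3.302
  E          0.7382    0.3758     1.128     3.435
  solve Keq expr → x = 1.101; check Q = 805.1
Then add 0.1841 M of B.
Step 2:
                  B         D         J         C
  I          0.9223    0.3758     1.128     3.435
  C        -0.07969  -0.05312   0.02656   0.07969
  E          0.8426    0.3227     1.155     3.515
  solve Keq expr → x = 0.02656; check Q = 805.1
Then change container volume by factor 2 (V_new/V_old).
Step 3:
                  B         D         J         C
  I          0.4213    0.1613    0.5775     1.757
  C         0.04143   0.02762  -0.01381  -0.04143
  E          0.4627     0.189    0.5637     1.716
  solve Keq expr → x = -0.01381; check Q = 805.1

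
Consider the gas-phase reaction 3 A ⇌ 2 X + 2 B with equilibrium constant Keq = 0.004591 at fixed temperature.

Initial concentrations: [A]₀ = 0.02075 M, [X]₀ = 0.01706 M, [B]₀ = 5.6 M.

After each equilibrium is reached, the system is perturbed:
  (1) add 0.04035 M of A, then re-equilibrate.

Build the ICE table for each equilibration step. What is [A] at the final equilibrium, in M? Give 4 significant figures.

[A]_eq = 0.08623 M

Q₀ = 1022 vs Keq = 0.004591 ⇒ Q>K, reverse
Step 1:
                    A           X           B
  Initial     0.02075     0.01706         5.6
  Change      0.02541    -0.01694    -0.01694
  Equil       0.04616  1.2036e-04       5.583
  solve Keq expr → x = -0.00847; check Q = 0.004591
Then add 0.04035 M of A.
Step 2:
                    A           X           B
  Initial     0.08651  1.2036e-04       5.583
  Change  -2.8040e-04  1.8693e-04  1.8693e-04
  Equil       0.08623  3.0729e-04       5.583
  solve Keq expr → x = 9.3466e-05; check Q = 0.004591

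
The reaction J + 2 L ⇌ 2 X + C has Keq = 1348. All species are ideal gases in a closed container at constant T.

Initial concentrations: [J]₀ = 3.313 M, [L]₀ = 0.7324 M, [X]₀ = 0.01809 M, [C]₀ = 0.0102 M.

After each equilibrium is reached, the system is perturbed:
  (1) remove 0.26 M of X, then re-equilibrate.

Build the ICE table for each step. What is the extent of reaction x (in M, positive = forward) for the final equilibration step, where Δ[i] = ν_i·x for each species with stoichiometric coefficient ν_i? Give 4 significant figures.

x = 0.001242 M

Q₀ = 1.8783e-06 vs Keq = 1348 ⇒ Q<K, forward
Step 1:
                    J           L           X           C
  init          3.313      0.7324     0.01809      0.0102
  Δ           -0.3626     -0.7252      0.7252      0.3626
  eq             2.95    0.007196      0.7433      0.3728
  solve Keq expr → x = 0.3626; check Q = 1348
Then remove 0.26 M of X.
Step 2:
                    J           L           X           C
  init           2.95    0.007196      0.4833      0.3728
  Δ         -0.001242   -0.002484    0.002484    0.001242
  eq            2.949    0.004712      0.4858       0.374
  solve Keq expr → x = 0.001242; check Q = 1348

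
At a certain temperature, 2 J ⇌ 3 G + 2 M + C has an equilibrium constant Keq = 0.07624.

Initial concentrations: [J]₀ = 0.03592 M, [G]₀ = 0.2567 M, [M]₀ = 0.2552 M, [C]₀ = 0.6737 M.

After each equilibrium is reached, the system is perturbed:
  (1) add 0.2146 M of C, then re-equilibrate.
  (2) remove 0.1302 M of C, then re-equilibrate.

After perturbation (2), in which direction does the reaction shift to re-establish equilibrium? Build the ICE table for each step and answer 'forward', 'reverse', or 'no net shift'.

Q₀ = 0.5752 vs Keq = 0.07624 ⇒ Q>K, reverse
Step 1:
                    J           G           M           C
  I           0.03592      0.2567      0.2552      0.6737
  C           0.02928    -0.04392    -0.02928    -0.01464
  E            0.0652      0.2128      0.2259      0.6591
  solve Keq expr → x = -0.01464; check Q = 0.07624
Then add 0.2146 M of C.
Step 2:
                    J           G           M           C
  I            0.0652      0.2128      0.2259      0.8737
  C          0.004647   -0.006971   -0.004647   -0.002324
  E           0.06985      0.2058      0.2213      0.8713
  solve Keq expr → x = -0.002324; check Q = 0.07624
Then remove 0.1302 M of C.
Step 3:
                    J           G           M           C
  I           0.06985      0.2058      0.2213      0.7411
  C         -0.002675    0.004012    0.002675    0.001337
  E           0.06717      0.2098      0.2239      0.7425
  solve Keq expr → x = 0.001337; check Q = 0.07624

Direction: forward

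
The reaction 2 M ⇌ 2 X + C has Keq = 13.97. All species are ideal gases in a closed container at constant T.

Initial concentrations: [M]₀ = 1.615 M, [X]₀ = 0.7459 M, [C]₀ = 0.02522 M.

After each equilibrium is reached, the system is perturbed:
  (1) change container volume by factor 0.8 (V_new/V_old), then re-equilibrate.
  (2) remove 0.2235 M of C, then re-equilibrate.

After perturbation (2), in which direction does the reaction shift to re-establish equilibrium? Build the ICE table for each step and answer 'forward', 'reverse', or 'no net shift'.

Q₀ = 0.00538 vs Keq = 13.97 ⇒ Q<K, forward
Step 1:
                   M          X          C
  init         1.615     0.7459    0.02522
  Δ           -1.202      1.202     0.6012
  eq          0.4126      1.948     0.6264
  solve Keq expr → x = 0.6012; check Q = 13.97
Then change container volume by factor 0.8 (V_new/V_old).
Step 2:
                   M          X          C
  init        0.5157      2.435      0.783
  Δ           0.0429    -0.0429   -0.02145
  eq          0.5586      2.393     0.7616
  solve Keq expr → x = -0.02145; check Q = 13.97
Then remove 0.2235 M of C.
Step 3:
                   M          X          C
  init        0.5586      2.393     0.5381
  Δ         -0.06286    0.06286    0.03143
  eq          0.4958      2.455     0.5695
  solve Keq expr → x = 0.03143; check Q = 13.97

Direction: forward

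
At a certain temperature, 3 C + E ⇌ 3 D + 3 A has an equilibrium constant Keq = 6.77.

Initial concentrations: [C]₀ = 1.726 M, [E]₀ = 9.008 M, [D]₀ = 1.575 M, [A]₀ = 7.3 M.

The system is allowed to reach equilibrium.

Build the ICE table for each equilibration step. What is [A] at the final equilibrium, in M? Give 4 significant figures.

Q₀ = 32.81 vs Keq = 6.77 ⇒ Q>K, reverse
Step 1:
                  C         E         D         A
  init        1.726     9.008     1.575       7.3
  Δ          0.3752    0.1251   -0.3752   -0.3752
  eq          2.101     9.133       1.2     6.925
  solve Keq expr → x = -0.1251; check Q = 6.77

[A]_eq = 6.925 M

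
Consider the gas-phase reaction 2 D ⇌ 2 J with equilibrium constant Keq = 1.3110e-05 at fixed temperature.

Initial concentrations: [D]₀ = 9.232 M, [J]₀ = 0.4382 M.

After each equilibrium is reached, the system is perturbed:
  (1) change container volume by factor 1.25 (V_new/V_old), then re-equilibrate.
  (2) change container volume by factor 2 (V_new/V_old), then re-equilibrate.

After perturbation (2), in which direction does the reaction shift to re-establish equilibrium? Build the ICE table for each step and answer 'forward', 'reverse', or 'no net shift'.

Direction: no net shift

Q₀ = 0.002253 vs Keq = 1.3110e-05 ⇒ Q>K, reverse
Step 1:
                  D         J
  Initial     9.232    0.4382
  Change     0.4033   -0.4033
  Equil       9.635   0.03489
  solve Keq expr → x = -0.2017; check Q = 1.3110e-05
Then change container volume by factor 1.25 (V_new/V_old).
Step 2:
                  D         J
  Initial     7.708   0.02791
  Change          0         0
  Equil       7.708   0.02791
  solve Keq expr → x = 0; check Q = 1.3110e-05
Then change container volume by factor 2 (V_new/V_old).
Step 3:
                  D         J
  Initial     3.854   0.01395
  Change          0         0
  Equil       3.854   0.01395
  solve Keq expr → x = 0; check Q = 1.3110e-05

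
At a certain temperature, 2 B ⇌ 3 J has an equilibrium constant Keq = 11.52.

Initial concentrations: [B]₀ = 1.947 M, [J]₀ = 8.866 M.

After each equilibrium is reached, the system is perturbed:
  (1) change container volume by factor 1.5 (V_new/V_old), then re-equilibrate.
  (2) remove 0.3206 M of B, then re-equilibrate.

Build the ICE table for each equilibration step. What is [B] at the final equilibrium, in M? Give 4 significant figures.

Q₀ = 183.8 vs Keq = 11.52 ⇒ Q>K, reverse
Step 1:
                    B           J
  init          1.947       8.866
  Δ             2.092      -3.138
  eq            4.039       5.728
  solve Keq expr → x = -1.046; check Q = 11.52
Then change container volume by factor 1.5 (V_new/V_old).
Step 2:
                    B           J
  init          2.693       3.819
  Δ           -0.2128      0.3192
  eq             2.48       4.138
  solve Keq expr → x = 0.1064; check Q = 11.52
Then remove 0.3206 M of B.
Step 3:
                    B           J
  init          2.159       4.138
  Δ            0.1375     -0.2063
  eq            2.297       3.932
  solve Keq expr → x = -0.06875; check Q = 11.52

[B]_eq = 2.297 M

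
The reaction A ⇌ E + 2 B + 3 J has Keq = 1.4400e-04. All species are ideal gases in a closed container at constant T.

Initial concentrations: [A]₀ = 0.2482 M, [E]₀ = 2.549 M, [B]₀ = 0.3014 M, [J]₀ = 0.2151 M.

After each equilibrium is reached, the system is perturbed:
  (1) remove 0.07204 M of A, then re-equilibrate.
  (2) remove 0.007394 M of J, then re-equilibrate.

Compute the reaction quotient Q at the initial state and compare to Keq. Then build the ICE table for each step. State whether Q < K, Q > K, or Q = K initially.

Q₀ = 0.009285 vs Keq = 1.4400e-04 ⇒ Q>K, reverse
Step 1:
                  A         E         B         J
  init       0.2482     2.549    0.3014    0.2151
  Δ          0.0472   -0.0472  -0.09441   -0.1416
  eq         0.2954     2.502     0.207   0.07349
  solve Keq expr → x = -0.0472; check Q = 1.4400e-04
Then remove 0.07204 M of A.
Step 2:
                  A         E         B         J
  init       0.2234     2.502     0.207   0.07349
  Δ        0.001843 -0.001843 -0.003686 -0.005529
  eq         0.2252       2.5    0.2033   0.06796
  solve Keq expr → x = -0.001843; check Q = 1.4400e-04
Then remove 0.007394 M of J.
Step 3:
                  A         E         B         J
  init       0.2252       2.5    0.2033   0.06056
  Δ       -0.002085  0.002085   0.00417  0.006254
  eq         0.2231     2.502    0.2075   0.06682
  solve Keq expr → x = 0.002085; check Q = 1.4400e-04

Q₀ = 0.009285; Q > K (proceeds reverse)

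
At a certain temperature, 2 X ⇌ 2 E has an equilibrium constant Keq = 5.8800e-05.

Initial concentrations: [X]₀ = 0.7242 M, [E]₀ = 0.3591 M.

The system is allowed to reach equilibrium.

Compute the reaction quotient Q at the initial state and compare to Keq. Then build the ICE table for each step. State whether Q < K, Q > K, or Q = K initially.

Q₀ = 0.2459 vs Keq = 5.8800e-05 ⇒ Q>K, reverse
Step 1:
                  X         E
  Initial    0.7242    0.3591
  Change     0.3509   -0.3509
  Equil       1.075  0.008244
  solve Keq expr → x = -0.1754; check Q = 5.8800e-05

Q₀ = 0.2459; Q > K (proceeds reverse)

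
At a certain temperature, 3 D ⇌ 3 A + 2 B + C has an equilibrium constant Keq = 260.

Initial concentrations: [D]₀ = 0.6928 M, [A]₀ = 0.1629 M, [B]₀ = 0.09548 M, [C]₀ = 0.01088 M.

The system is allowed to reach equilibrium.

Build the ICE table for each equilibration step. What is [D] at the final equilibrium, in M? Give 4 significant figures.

Q₀ = 1.2894e-06 vs Keq = 260 ⇒ Q<K, forward
Step 1:
                   D          A          B          C
  I           0.6928     0.1629    0.09548    0.01088
  C          -0.6429     0.6429     0.4286     0.2143
  E          0.04992     0.8058     0.5241     0.2252
  solve Keq expr → x = 0.2143; check Q = 260

[D]_eq = 0.04992 M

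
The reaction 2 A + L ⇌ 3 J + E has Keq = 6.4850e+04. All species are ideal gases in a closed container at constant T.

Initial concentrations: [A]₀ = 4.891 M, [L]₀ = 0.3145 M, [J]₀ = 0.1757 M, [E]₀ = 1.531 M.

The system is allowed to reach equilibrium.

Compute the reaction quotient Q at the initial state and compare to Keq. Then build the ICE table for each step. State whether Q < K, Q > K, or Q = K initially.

Q₀ = 0.001104 vs Keq = 6.4850e+04 ⇒ Q<K, forward
Step 1:
                   A          L          J          E
  I            4.891     0.3145     0.1757      1.531
  C           -0.629    -0.3145     0.9435     0.3145
  E            4.262 2.1963e-06      1.119      1.845
  solve Keq expr → x = 0.3145; check Q = 6.4850e+04

Q₀ = 0.001104; Q < K (proceeds forward)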